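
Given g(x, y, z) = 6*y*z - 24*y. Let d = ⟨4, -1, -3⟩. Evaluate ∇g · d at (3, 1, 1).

0

∂g/∂x = 0
∂g/∂y = 6*z - 24
∂g/∂z = 6*y
∇g at (3, 1, 1) = (0, -18, 6)
∇g · d = (0)(4) + (-18)(-1) + (6)(-3) = 0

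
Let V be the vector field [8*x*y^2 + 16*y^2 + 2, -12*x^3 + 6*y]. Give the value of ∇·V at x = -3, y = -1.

∂V₁/∂x = 8*y^2
∂V₂/∂y = 6
∇·V = 8*y^2 + 6
At (-3, -1): 14.

14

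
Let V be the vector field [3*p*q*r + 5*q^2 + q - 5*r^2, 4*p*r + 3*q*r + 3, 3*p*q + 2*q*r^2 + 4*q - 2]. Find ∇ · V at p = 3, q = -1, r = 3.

∂V₁/∂p = 3*q*r
∂V₂/∂q = 3*r
∂V₃/∂r = 4*q*r
∇·V = 7*q*r + 3*r
At (3, -1, 3): -12.

-12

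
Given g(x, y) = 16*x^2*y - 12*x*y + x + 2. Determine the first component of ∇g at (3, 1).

(∇g)_1 = ∂g/∂x = 32*x*y - 12*y + 1
At (3, 1): 85.

85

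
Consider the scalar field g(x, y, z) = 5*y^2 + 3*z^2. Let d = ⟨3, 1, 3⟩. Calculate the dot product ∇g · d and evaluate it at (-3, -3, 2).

∂g/∂x = 0
∂g/∂y = 10*y
∂g/∂z = 6*z
∇g at (-3, -3, 2) = (0, -30, 12)
∇g · d = (0)(3) + (-30)(1) + (12)(3) = 6

6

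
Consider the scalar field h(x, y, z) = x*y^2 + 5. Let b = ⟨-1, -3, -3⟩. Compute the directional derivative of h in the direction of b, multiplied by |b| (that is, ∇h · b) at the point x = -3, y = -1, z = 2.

∂h/∂x = y^2
∂h/∂y = 2*x*y
∂h/∂z = 0
∇h at (-3, -1, 2) = (1, 6, 0)
∇h · b = (1)(-1) + (6)(-3) + (0)(-3) = -19

-19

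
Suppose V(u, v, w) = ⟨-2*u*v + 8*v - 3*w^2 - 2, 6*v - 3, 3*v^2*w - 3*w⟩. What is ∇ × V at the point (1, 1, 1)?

(6, -6, -6)

(∇×V)₁ = ∂V₃/∂v − ∂V₂/∂w = 6*v*w
(∇×V)₂ = ∂V₁/∂w − ∂V₃/∂u = -6*w
(∇×V)₃ = ∂V₂/∂u − ∂V₁/∂v = 2*u - 8
∇×V = (6*v*w, -6*w, 2*u - 8)
At (1, 1, 1): (6, -6, -6).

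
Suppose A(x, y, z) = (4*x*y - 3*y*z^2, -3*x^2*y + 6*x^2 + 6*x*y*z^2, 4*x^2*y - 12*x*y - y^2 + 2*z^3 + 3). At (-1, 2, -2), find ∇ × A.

(-36, 64, 64)

(∇×A)₁ = ∂A₃/∂y − ∂A₂/∂z = 4*x^2 - 12*x*y*z - 12*x - 2*y
(∇×A)₂ = ∂A₁/∂z − ∂A₃/∂x = -8*x*y - 6*y*z + 12*y
(∇×A)₃ = ∂A₂/∂x − ∂A₁/∂y = -6*x*y + 8*x + 6*y*z^2 + 3*z^2
∇×A = (4*x^2 - 12*x*y*z - 12*x - 2*y, -8*x*y - 6*y*z + 12*y, -6*x*y + 8*x + 6*y*z^2 + 3*z^2)
At (-1, 2, -2): (-36, 64, 64).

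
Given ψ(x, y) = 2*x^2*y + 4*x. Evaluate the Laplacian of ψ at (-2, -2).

-8

∂²ψ/∂x² = 4*y
∂²ψ/∂y² = 0
∇²ψ = 4*y
At (-2, -2): -8.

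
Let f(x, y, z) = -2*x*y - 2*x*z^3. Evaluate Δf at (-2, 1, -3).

∂²f/∂x² = 0
∂²f/∂y² = 0
∂²f/∂z² = -12*x*z
∇²f = -12*x*z
At (-2, 1, -3): -72.

-72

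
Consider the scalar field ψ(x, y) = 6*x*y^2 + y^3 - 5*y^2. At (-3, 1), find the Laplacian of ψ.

-40

∂²ψ/∂x² = 0
∂²ψ/∂y² = 2*(6*x + 3*y - 5)
∇²ψ = 12*x + 6*y - 10
At (-3, 1): -40.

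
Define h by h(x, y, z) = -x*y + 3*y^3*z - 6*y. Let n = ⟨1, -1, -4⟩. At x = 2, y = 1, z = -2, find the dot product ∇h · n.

13

∂h/∂x = -y
∂h/∂y = -x + 9*y^2*z - 6
∂h/∂z = 3*y^3
∇h at (2, 1, -2) = (-1, -26, 3)
∇h · n = (-1)(1) + (-26)(-1) + (3)(-4) = 13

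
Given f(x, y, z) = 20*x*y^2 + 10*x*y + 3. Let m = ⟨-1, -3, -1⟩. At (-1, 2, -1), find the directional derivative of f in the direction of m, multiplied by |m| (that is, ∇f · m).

170

∂f/∂x = 20*y^2 + 10*y
∂f/∂y = 40*x*y + 10*x
∂f/∂z = 0
∇f at (-1, 2, -1) = (100, -90, 0)
∇f · m = (100)(-1) + (-90)(-3) + (0)(-1) = 170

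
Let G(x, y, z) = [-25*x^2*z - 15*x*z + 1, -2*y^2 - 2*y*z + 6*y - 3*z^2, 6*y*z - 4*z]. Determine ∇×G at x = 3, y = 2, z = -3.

(-32, -270, 0)

(∇×G)₁ = ∂G₃/∂y − ∂G₂/∂z = 2*y + 12*z
(∇×G)₂ = ∂G₁/∂z − ∂G₃/∂x = -25*x^2 - 15*x
(∇×G)₃ = ∂G₂/∂x − ∂G₁/∂y = 0
∇×G = (2*y + 12*z, -25*x^2 - 15*x, 0)
At (3, 2, -3): (-32, -270, 0).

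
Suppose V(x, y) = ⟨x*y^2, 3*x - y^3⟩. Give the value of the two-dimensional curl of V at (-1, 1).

∂V₂/∂x = 3
∂V₁/∂y = 2*x*y
Scalar curl = -2*x*y + 3
At (-1, 1): 5.

5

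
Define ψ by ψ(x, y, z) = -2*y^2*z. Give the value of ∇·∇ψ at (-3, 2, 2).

∂²ψ/∂x² = 0
∂²ψ/∂y² = -4*z
∂²ψ/∂z² = 0
∇²ψ = -4*z
At (-3, 2, 2): -8.

-8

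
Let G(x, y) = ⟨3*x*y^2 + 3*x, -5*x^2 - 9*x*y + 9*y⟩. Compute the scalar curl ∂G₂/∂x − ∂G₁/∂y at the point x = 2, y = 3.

∂G₂/∂x = -10*x - 9*y
∂G₁/∂y = 6*x*y
Scalar curl = -6*x*y - 10*x - 9*y
At (2, 3): -83.

-83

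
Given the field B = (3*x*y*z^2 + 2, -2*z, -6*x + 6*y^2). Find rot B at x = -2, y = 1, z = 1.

(∇×B)₁ = ∂B₃/∂y − ∂B₂/∂z = 12*y + 2
(∇×B)₂ = ∂B₁/∂z − ∂B₃/∂x = 6*x*y*z + 6
(∇×B)₃ = ∂B₂/∂x − ∂B₁/∂y = -3*x*z^2
∇×B = (12*y + 2, 6*x*y*z + 6, -3*x*z^2)
At (-2, 1, 1): (14, -6, 6).

(14, -6, 6)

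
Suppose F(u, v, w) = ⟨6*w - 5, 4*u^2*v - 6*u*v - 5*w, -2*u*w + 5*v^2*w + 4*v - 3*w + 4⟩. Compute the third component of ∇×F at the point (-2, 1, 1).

-22

(∇×F)_3 = ∂F₂/∂u − ∂F₁/∂v
= 8*u*v - 6*v − (0)
= 8*u*v - 6*v
At (-2, 1, 1): -22.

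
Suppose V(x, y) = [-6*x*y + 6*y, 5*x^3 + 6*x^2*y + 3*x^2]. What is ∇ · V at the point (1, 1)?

0

∂V₁/∂x = -6*y
∂V₂/∂y = 6*x^2
∇·V = 6*x^2 - 6*y
At (1, 1): 0.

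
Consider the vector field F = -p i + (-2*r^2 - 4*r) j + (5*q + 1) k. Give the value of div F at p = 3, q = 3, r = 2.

-1

∂F₁/∂p = -1
∂F₂/∂q = 0
∂F₃/∂r = 0
∇·F = -1
At (3, 3, 2): -1.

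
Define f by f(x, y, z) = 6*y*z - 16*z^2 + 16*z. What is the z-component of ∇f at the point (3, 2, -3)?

(∇f)_3 = ∂f/∂z = 6*y - 32*z + 16
At (3, 2, -3): 124.

124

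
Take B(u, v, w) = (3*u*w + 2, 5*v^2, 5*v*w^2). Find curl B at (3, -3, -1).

(5, 9, 0)

(∇×B)₁ = ∂B₃/∂v − ∂B₂/∂w = 5*w^2
(∇×B)₂ = ∂B₁/∂w − ∂B₃/∂u = 3*u
(∇×B)₃ = ∂B₂/∂u − ∂B₁/∂v = 0
∇×B = (5*w^2, 3*u, 0)
At (3, -3, -1): (5, 9, 0).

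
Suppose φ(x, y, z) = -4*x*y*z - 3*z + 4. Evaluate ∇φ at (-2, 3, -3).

(36, -24, 21)

∂φ/∂x = -4*y*z
∂φ/∂y = -4*x*z
∂φ/∂z = -4*x*y - 3
∇φ = (-4*y*z, -4*x*z, -4*x*y - 3)
At (-2, 3, -3): (36, -24, 21).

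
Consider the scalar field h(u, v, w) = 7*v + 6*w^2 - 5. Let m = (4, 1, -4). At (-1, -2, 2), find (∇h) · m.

-89

∂h/∂u = 0
∂h/∂v = 7
∂h/∂w = 12*w
∇h at (-1, -2, 2) = (0, 7, 24)
∇h · m = (0)(4) + (7)(1) + (24)(-4) = -89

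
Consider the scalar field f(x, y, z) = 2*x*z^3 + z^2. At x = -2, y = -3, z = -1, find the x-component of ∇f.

-2

(∇f)_1 = ∂f/∂x = 2*z^3
At (-2, -3, -1): -2.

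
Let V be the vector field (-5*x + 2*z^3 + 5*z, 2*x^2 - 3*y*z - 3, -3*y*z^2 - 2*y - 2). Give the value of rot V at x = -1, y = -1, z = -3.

(-32, 59, -4)

(∇×V)₁ = ∂V₃/∂y − ∂V₂/∂z = 3*y - 3*z^2 - 2
(∇×V)₂ = ∂V₁/∂z − ∂V₃/∂x = 6*z^2 + 5
(∇×V)₃ = ∂V₂/∂x − ∂V₁/∂y = 4*x
∇×V = (3*y - 3*z^2 - 2, 6*z^2 + 5, 4*x)
At (-1, -1, -3): (-32, 59, -4).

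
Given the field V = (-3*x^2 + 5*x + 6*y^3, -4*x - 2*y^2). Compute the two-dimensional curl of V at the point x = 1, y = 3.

∂V₂/∂x = -4
∂V₁/∂y = 18*y^2
Scalar curl = -18*y^2 - 4
At (1, 3): -166.

-166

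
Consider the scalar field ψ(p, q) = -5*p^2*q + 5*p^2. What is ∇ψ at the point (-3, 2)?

(30, -45)

∂ψ/∂p = -10*p*q + 10*p
∂ψ/∂q = -5*p^2
∇ψ = (-10*p*q + 10*p, -5*p^2)
At (-3, 2): (30, -45).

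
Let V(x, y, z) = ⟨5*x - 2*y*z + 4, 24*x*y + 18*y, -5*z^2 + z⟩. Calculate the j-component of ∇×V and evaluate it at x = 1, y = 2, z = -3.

-4

(∇×V)_2 = ∂V₁/∂z − ∂V₃/∂x
= -2*y − (0)
= -2*y
At (1, 2, -3): -4.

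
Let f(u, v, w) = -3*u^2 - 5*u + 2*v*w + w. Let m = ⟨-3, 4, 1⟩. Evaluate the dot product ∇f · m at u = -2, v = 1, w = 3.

∂f/∂u = -6*u - 5
∂f/∂v = 2*w
∂f/∂w = 2*v + 1
∇f at (-2, 1, 3) = (7, 6, 3)
∇f · m = (7)(-3) + (6)(4) + (3)(1) = 6

6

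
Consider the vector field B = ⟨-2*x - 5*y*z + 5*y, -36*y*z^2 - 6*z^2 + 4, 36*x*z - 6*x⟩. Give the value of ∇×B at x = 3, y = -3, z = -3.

(612, 129, -20)

(∇×B)₁ = ∂B₃/∂y − ∂B₂/∂z = 72*y*z + 12*z
(∇×B)₂ = ∂B₁/∂z − ∂B₃/∂x = -5*y - 36*z + 6
(∇×B)₃ = ∂B₂/∂x − ∂B₁/∂y = 5*z - 5
∇×B = (72*y*z + 12*z, -5*y - 36*z + 6, 5*z - 5)
At (3, -3, -3): (612, 129, -20).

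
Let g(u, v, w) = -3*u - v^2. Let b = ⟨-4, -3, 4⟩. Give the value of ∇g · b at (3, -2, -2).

0

∂g/∂u = -3
∂g/∂v = -2*v
∂g/∂w = 0
∇g at (3, -2, -2) = (-3, 4, 0)
∇g · b = (-3)(-4) + (4)(-3) + (0)(4) = 0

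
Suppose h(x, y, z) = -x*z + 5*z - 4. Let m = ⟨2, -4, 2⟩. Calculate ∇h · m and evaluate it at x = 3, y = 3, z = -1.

∂h/∂x = -z
∂h/∂y = 0
∂h/∂z = -x + 5
∇h at (3, 3, -1) = (1, 0, 2)
∇h · m = (1)(2) + (0)(-4) + (2)(2) = 6

6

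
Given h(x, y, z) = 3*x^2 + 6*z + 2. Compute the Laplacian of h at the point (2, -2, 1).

∂²h/∂x² = 6
∂²h/∂y² = 0
∂²h/∂z² = 0
∇²h = 6
At (2, -2, 1): 6.

6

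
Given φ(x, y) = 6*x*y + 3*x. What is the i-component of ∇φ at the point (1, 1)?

(∇φ)_1 = ∂φ/∂x = 6*y + 3
At (1, 1): 9.

9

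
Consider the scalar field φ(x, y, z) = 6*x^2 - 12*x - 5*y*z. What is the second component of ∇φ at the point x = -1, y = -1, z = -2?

(∇φ)_2 = ∂φ/∂y = -5*z
At (-1, -1, -2): 10.

10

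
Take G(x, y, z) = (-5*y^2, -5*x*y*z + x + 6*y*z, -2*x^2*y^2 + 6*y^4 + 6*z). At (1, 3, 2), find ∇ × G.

(633, 36, 1)

(∇×G)₁ = ∂G₃/∂y − ∂G₂/∂z = -4*x^2*y + 5*x*y + 24*y^3 - 6*y
(∇×G)₂ = ∂G₁/∂z − ∂G₃/∂x = 4*x*y^2
(∇×G)₃ = ∂G₂/∂x − ∂G₁/∂y = -5*y*z + 10*y + 1
∇×G = (-4*x^2*y + 5*x*y + 24*y^3 - 6*y, 4*x*y^2, -5*y*z + 10*y + 1)
At (1, 3, 2): (633, 36, 1).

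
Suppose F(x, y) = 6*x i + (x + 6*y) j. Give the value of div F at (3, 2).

∂F₁/∂x = 6
∂F₂/∂y = 6
∇·F = 12
At (3, 2): 12.

12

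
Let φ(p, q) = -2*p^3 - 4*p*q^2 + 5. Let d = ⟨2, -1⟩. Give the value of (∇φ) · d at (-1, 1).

-28

∂φ/∂p = -6*p^2 - 4*q^2
∂φ/∂q = -8*p*q
∇φ at (-1, 1) = (-10, 8)
∇φ · d = (-10)(2) + (8)(-1) = -28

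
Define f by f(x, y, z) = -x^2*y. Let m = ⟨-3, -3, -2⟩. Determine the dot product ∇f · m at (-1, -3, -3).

21

∂f/∂x = -2*x*y
∂f/∂y = -x^2
∂f/∂z = 0
∇f at (-1, -3, -3) = (-6, -1, 0)
∇f · m = (-6)(-3) + (-1)(-3) + (0)(-2) = 21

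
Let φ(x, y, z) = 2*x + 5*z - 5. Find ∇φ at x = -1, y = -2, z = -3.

∂φ/∂x = 2
∂φ/∂y = 0
∂φ/∂z = 5
∇φ = (2, 0, 5)
At (-1, -2, -3): (2, 0, 5).

(2, 0, 5)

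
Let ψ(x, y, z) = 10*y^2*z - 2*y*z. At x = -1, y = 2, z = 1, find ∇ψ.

(0, 38, 36)

∂ψ/∂x = 0
∂ψ/∂y = 20*y*z - 2*z
∂ψ/∂z = 10*y^2 - 2*y
∇ψ = (0, 20*y*z - 2*z, 10*y^2 - 2*y)
At (-1, 2, 1): (0, 38, 36).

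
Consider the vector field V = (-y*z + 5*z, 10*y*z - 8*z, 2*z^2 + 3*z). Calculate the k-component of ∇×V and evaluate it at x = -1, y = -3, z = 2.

2

(∇×V)_3 = ∂V₂/∂x − ∂V₁/∂y
= 0 − (-z)
= z
At (-1, -3, 2): 2.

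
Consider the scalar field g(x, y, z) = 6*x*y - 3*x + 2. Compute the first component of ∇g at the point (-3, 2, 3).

(∇g)_1 = ∂g/∂x = 6*y - 3
At (-3, 2, 3): 9.

9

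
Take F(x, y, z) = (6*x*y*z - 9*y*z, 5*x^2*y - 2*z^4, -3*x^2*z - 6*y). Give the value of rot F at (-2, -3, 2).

(∇×F)₁ = ∂F₃/∂y − ∂F₂/∂z = 8*z^3 - 6
(∇×F)₂ = ∂F₁/∂z − ∂F₃/∂x = 6*x*y + 6*x*z - 9*y
(∇×F)₃ = ∂F₂/∂x − ∂F₁/∂y = 10*x*y - 6*x*z + 9*z
∇×F = (8*z^3 - 6, 6*x*y + 6*x*z - 9*y, 10*x*y - 6*x*z + 9*z)
At (-2, -3, 2): (58, 39, 102).

(58, 39, 102)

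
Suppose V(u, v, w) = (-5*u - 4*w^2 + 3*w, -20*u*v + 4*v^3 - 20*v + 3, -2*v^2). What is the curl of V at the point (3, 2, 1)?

(∇×V)₁ = ∂V₃/∂v − ∂V₂/∂w = -4*v
(∇×V)₂ = ∂V₁/∂w − ∂V₃/∂u = -8*w + 3
(∇×V)₃ = ∂V₂/∂u − ∂V₁/∂v = -20*v
∇×V = (-4*v, -8*w + 3, -20*v)
At (3, 2, 1): (-8, -5, -40).

(-8, -5, -40)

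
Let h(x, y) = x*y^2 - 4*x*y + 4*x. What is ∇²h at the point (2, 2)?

4

∂²h/∂x² = 0
∂²h/∂y² = 2*x
∇²h = 2*x
At (2, 2): 4.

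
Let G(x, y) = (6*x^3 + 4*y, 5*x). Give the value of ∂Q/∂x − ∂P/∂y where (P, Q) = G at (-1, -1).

∂G₂/∂x = 5
∂G₁/∂y = 4
Scalar curl = 1
At (-1, -1): 1.

1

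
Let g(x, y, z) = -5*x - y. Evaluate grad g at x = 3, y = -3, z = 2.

(-5, -1, 0)

∂g/∂x = -5
∂g/∂y = -1
∂g/∂z = 0
∇g = (-5, -1, 0)
At (3, -3, 2): (-5, -1, 0).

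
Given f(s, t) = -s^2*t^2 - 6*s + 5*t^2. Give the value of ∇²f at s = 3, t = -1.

∂²f/∂s² = -2*t^2
∂²f/∂t² = 2*(-s^2 + 5)
∇²f = -2*s^2 - 2*t^2 + 10
At (3, -1): -10.

-10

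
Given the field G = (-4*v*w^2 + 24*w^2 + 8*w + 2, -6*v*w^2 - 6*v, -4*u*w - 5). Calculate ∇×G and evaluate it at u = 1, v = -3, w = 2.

(-72, 160, 16)

(∇×G)₁ = ∂G₃/∂v − ∂G₂/∂w = 12*v*w
(∇×G)₂ = ∂G₁/∂w − ∂G₃/∂u = -8*v*w + 52*w + 8
(∇×G)₃ = ∂G₂/∂u − ∂G₁/∂v = 4*w^2
∇×G = (12*v*w, -8*v*w + 52*w + 8, 4*w^2)
At (1, -3, 2): (-72, 160, 16).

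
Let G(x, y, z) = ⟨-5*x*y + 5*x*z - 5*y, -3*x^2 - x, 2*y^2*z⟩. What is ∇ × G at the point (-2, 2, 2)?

(∇×G)₁ = ∂G₃/∂y − ∂G₂/∂z = 4*y*z
(∇×G)₂ = ∂G₁/∂z − ∂G₃/∂x = 5*x
(∇×G)₃ = ∂G₂/∂x − ∂G₁/∂y = -x + 4
∇×G = (4*y*z, 5*x, -x + 4)
At (-2, 2, 2): (16, -10, 6).

(16, -10, 6)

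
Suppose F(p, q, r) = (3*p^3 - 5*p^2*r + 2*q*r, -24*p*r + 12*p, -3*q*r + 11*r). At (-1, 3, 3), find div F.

41

∂F₁/∂p = 9*p^2 - 10*p*r
∂F₂/∂q = 0
∂F₃/∂r = -3*q + 11
∇·F = 9*p^2 - 10*p*r - 3*q + 11
At (-1, 3, 3): 41.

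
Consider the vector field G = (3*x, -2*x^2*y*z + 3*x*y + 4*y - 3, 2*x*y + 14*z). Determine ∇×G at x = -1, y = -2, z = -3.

(∇×G)₁ = ∂G₃/∂y − ∂G₂/∂z = 2*x^2*y + 2*x
(∇×G)₂ = ∂G₁/∂z − ∂G₃/∂x = -2*y
(∇×G)₃ = ∂G₂/∂x − ∂G₁/∂y = -4*x*y*z + 3*y
∇×G = (2*x^2*y + 2*x, -2*y, -4*x*y*z + 3*y)
At (-1, -2, -3): (-6, 4, 18).

(-6, 4, 18)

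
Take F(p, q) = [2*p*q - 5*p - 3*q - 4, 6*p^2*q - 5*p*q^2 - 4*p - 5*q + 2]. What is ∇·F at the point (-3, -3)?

-52

∂F₁/∂p = 2*q - 5
∂F₂/∂q = 6*p^2 - 10*p*q - 5
∇·F = 6*p^2 - 10*p*q + 2*q - 10
At (-3, -3): -52.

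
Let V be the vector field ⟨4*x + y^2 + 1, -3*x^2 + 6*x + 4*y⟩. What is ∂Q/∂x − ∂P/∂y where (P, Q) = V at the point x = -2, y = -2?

∂V₂/∂x = -6*x + 6
∂V₁/∂y = 2*y
Scalar curl = -6*x - 2*y + 6
At (-2, -2): 22.

22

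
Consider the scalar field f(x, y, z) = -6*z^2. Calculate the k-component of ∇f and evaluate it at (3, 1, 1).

-12

(∇f)_3 = ∂f/∂z = -12*z
At (3, 1, 1): -12.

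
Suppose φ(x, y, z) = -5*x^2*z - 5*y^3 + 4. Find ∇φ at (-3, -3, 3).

(90, -135, -45)

∂φ/∂x = -10*x*z
∂φ/∂y = -15*y^2
∂φ/∂z = -5*x^2
∇φ = (-10*x*z, -15*y^2, -5*x^2)
At (-3, -3, 3): (90, -135, -45).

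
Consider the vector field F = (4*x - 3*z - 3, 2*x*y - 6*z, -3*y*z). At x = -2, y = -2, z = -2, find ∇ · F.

6

∂F₁/∂x = 4
∂F₂/∂y = 2*x
∂F₃/∂z = -3*y
∇·F = 2*x - 3*y + 4
At (-2, -2, -2): 6.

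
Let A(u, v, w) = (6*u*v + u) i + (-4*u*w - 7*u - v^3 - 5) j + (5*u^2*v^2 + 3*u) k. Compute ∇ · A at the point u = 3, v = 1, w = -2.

4

∂A₁/∂u = 6*v + 1
∂A₂/∂v = -3*v^2
∂A₃/∂w = 0
∇·A = -3*v^2 + 6*v + 1
At (3, 1, -2): 4.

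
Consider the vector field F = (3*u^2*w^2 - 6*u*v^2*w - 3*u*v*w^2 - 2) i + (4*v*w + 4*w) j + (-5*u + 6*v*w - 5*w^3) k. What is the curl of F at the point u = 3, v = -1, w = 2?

(∇×F)₁ = ∂F₃/∂v − ∂F₂/∂w = -4*v + 6*w - 4
(∇×F)₂ = ∂F₁/∂w − ∂F₃/∂u = 6*u^2*w - 6*u*v^2 - 6*u*v*w + 5
(∇×F)₃ = ∂F₂/∂u − ∂F₁/∂v = 12*u*v*w + 3*u*w^2
∇×F = (-4*v + 6*w - 4, 6*u^2*w - 6*u*v^2 - 6*u*v*w + 5, 12*u*v*w + 3*u*w^2)
At (3, -1, 2): (12, 131, -36).

(12, 131, -36)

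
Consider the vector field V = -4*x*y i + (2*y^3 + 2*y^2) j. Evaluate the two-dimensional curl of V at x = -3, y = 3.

∂V₂/∂x = 0
∂V₁/∂y = -4*x
Scalar curl = 4*x
At (-3, 3): -12.

-12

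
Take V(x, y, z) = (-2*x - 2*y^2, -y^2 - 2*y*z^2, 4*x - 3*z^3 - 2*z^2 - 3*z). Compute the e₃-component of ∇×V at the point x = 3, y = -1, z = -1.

(∇×V)_3 = ∂V₂/∂x − ∂V₁/∂y
= 0 − (-4*y)
= 4*y
At (3, -1, -1): -4.

-4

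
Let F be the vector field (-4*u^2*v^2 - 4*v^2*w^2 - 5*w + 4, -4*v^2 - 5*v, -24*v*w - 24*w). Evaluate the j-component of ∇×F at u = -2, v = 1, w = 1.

-13

(∇×F)_2 = ∂F₁/∂w − ∂F₃/∂u
= -8*v^2*w - 5 − (0)
= -8*v^2*w - 5
At (-2, 1, 1): -13.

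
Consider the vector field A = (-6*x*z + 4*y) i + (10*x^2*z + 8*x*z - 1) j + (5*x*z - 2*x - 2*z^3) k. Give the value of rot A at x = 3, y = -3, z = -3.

(-114, -1, -208)

(∇×A)₁ = ∂A₃/∂y − ∂A₂/∂z = -10*x^2 - 8*x
(∇×A)₂ = ∂A₁/∂z − ∂A₃/∂x = -6*x - 5*z + 2
(∇×A)₃ = ∂A₂/∂x − ∂A₁/∂y = 20*x*z + 8*z - 4
∇×A = (-10*x^2 - 8*x, -6*x - 5*z + 2, 20*x*z + 8*z - 4)
At (3, -3, -3): (-114, -1, -208).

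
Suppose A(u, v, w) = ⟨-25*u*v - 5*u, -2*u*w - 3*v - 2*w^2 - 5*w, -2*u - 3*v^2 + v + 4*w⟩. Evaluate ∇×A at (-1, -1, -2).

(∇×A)₁ = ∂A₃/∂v − ∂A₂/∂w = 2*u - 6*v + 4*w + 6
(∇×A)₂ = ∂A₁/∂w − ∂A₃/∂u = 2
(∇×A)₃ = ∂A₂/∂u − ∂A₁/∂v = 25*u - 2*w
∇×A = (2*u - 6*v + 4*w + 6, 2, 25*u - 2*w)
At (-1, -1, -2): (2, 2, -21).

(2, 2, -21)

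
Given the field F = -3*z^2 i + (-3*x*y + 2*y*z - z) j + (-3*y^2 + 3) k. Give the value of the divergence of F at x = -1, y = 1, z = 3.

9

∂F₁/∂x = 0
∂F₂/∂y = -3*x + 2*z
∂F₃/∂z = 0
∇·F = -3*x + 2*z
At (-1, 1, 3): 9.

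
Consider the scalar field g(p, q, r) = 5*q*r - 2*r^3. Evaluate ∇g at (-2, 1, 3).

∂g/∂p = 0
∂g/∂q = 5*r
∂g/∂r = 5*q - 6*r^2
∇g = (0, 5*r, 5*q - 6*r^2)
At (-2, 1, 3): (0, 15, -49).

(0, 15, -49)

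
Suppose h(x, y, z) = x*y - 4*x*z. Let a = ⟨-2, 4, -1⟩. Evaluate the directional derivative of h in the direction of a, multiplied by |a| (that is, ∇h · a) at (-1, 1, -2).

∂h/∂x = y - 4*z
∂h/∂y = x
∂h/∂z = -4*x
∇h at (-1, 1, -2) = (9, -1, 4)
∇h · a = (9)(-2) + (-1)(4) + (4)(-1) = -26

-26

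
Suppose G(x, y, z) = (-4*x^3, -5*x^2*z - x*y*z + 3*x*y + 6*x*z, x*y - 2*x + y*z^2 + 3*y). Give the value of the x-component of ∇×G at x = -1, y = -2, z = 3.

(∇×G)_1 = ∂G₃/∂y − ∂G₂/∂z
= x + z^2 + 3 − (-5*x^2 - x*y + 6*x)
= 5*x^2 + x*y - 5*x + z^2 + 3
At (-1, -2, 3): 24.

24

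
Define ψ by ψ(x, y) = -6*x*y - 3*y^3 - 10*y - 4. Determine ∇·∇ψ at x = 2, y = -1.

18

∂²ψ/∂x² = 0
∂²ψ/∂y² = -18*y
∇²ψ = -18*y
At (2, -1): 18.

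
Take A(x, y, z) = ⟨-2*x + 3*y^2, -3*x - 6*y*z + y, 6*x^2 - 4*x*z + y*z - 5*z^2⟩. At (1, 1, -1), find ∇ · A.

12

∂A₁/∂x = -2
∂A₂/∂y = -6*z + 1
∂A₃/∂z = -4*x + y - 10*z
∇·A = -4*x + y - 16*z - 1
At (1, 1, -1): 12.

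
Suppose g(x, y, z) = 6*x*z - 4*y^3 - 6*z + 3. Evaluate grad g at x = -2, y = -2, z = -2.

∂g/∂x = 6*z
∂g/∂y = -12*y^2
∂g/∂z = 6*x - 6
∇g = (6*z, -12*y^2, 6*x - 6)
At (-2, -2, -2): (-12, -48, -18).

(-12, -48, -18)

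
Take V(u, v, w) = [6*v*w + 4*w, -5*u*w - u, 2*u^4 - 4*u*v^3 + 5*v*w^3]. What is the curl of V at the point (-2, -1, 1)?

(19, 58, -12)

(∇×V)₁ = ∂V₃/∂v − ∂V₂/∂w = -12*u*v^2 + 5*u + 5*w^3
(∇×V)₂ = ∂V₁/∂w − ∂V₃/∂u = -8*u^3 + 4*v^3 + 6*v + 4
(∇×V)₃ = ∂V₂/∂u − ∂V₁/∂v = -11*w - 1
∇×V = (-12*u*v^2 + 5*u + 5*w^3, -8*u^3 + 4*v^3 + 6*v + 4, -11*w - 1)
At (-2, -1, 1): (19, 58, -12).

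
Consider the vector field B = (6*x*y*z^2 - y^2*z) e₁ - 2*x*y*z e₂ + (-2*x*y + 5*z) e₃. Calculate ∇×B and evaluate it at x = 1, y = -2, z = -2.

(∇×B)₁ = ∂B₃/∂y − ∂B₂/∂z = 2*x*y - 2*x
(∇×B)₂ = ∂B₁/∂z − ∂B₃/∂x = 12*x*y*z - y^2 + 2*y
(∇×B)₃ = ∂B₂/∂x − ∂B₁/∂y = -6*x*z^2
∇×B = (2*x*y - 2*x, 12*x*y*z - y^2 + 2*y, -6*x*z^2)
At (1, -2, -2): (-6, 40, -24).

(-6, 40, -24)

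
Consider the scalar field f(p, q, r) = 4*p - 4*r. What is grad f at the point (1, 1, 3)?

∂f/∂p = 4
∂f/∂q = 0
∂f/∂r = -4
∇f = (4, 0, -4)
At (1, 1, 3): (4, 0, -4).

(4, 0, -4)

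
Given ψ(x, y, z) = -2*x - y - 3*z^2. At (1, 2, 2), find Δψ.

-6

∂²ψ/∂x² = 0
∂²ψ/∂y² = 0
∂²ψ/∂z² = -6
∇²ψ = -6
At (1, 2, 2): -6.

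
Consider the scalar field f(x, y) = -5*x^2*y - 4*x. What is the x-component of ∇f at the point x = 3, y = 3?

-94

(∇f)_1 = ∂f/∂x = -10*x*y - 4
At (3, 3): -94.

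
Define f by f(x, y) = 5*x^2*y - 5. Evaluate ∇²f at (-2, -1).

-10

∂²f/∂x² = 10*y
∂²f/∂y² = 0
∇²f = 10*y
At (-2, -1): -10.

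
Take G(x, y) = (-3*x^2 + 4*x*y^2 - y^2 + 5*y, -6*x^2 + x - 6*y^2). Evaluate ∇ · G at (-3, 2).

∂G₁/∂x = -6*x + 4*y^2
∂G₂/∂y = -12*y
∇·G = -6*x + 4*y^2 - 12*y
At (-3, 2): 10.

10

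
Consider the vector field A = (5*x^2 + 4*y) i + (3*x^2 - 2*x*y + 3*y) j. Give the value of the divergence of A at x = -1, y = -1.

-5

∂A₁/∂x = 10*x
∂A₂/∂y = -2*x + 3
∇·A = 8*x + 3
At (-1, -1): -5.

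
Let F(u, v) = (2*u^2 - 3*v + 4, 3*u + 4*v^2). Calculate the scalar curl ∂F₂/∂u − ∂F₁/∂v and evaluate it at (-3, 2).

∂F₂/∂u = 3
∂F₁/∂v = -3
Scalar curl = 6
At (-3, 2): 6.

6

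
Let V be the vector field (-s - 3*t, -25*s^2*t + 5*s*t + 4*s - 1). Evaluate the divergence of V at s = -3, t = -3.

-241

∂V₁/∂s = -1
∂V₂/∂t = -25*s^2 + 5*s
∇·V = -25*s^2 + 5*s - 1
At (-3, -3): -241.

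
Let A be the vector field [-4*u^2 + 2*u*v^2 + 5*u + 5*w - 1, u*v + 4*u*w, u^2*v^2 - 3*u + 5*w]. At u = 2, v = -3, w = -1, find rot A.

(∇×A)₁ = ∂A₃/∂v − ∂A₂/∂w = 2*u^2*v - 4*u
(∇×A)₂ = ∂A₁/∂w − ∂A₃/∂u = -2*u*v^2 + 8
(∇×A)₃ = ∂A₂/∂u − ∂A₁/∂v = -4*u*v + v + 4*w
∇×A = (2*u^2*v - 4*u, -2*u*v^2 + 8, -4*u*v + v + 4*w)
At (2, -3, -1): (-32, -28, 17).

(-32, -28, 17)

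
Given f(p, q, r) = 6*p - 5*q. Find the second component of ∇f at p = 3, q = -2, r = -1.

-5

(∇f)_2 = ∂f/∂q = -5
At (3, -2, -1): -5.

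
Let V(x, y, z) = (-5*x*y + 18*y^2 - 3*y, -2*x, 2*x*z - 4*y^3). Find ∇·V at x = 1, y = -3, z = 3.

17

∂V₁/∂x = -5*y
∂V₂/∂y = 0
∂V₃/∂z = 2*x
∇·V = 2*x - 5*y
At (1, -3, 3): 17.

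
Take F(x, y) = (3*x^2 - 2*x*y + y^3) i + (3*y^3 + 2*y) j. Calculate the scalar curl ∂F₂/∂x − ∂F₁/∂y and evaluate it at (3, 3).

∂F₂/∂x = 0
∂F₁/∂y = -2*x + 3*y^2
Scalar curl = 2*x - 3*y^2
At (3, 3): -21.

-21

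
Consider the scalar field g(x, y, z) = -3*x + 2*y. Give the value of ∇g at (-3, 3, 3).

∂g/∂x = -3
∂g/∂y = 2
∂g/∂z = 0
∇g = (-3, 2, 0)
At (-3, 3, 3): (-3, 2, 0).

(-3, 2, 0)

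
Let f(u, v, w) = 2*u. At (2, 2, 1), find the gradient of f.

(2, 0, 0)

∂f/∂u = 2
∂f/∂v = 0
∂f/∂w = 0
∇f = (2, 0, 0)
At (2, 2, 1): (2, 0, 0).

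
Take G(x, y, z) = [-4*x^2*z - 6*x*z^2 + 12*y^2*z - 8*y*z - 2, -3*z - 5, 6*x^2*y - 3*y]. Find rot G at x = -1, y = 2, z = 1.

(6, 64, -40)

(∇×G)₁ = ∂G₃/∂y − ∂G₂/∂z = 6*x^2
(∇×G)₂ = ∂G₁/∂z − ∂G₃/∂x = -4*x^2 - 12*x*y - 12*x*z + 12*y^2 - 8*y
(∇×G)₃ = ∂G₂/∂x − ∂G₁/∂y = -24*y*z + 8*z
∇×G = (6*x^2, -4*x^2 - 12*x*y - 12*x*z + 12*y^2 - 8*y, -24*y*z + 8*z)
At (-1, 2, 1): (6, 64, -40).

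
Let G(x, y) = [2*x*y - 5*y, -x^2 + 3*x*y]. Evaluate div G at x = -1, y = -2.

-7

∂G₁/∂x = 2*y
∂G₂/∂y = 3*x
∇·G = 3*x + 2*y
At (-1, -2): -7.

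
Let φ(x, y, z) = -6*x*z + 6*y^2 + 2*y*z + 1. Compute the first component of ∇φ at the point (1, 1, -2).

12

(∇φ)_1 = ∂φ/∂x = -6*z
At (1, 1, -2): 12.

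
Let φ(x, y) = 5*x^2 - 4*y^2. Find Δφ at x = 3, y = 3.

2

∂²φ/∂x² = 10
∂²φ/∂y² = -8
∇²φ = 2
At (3, 3): 2.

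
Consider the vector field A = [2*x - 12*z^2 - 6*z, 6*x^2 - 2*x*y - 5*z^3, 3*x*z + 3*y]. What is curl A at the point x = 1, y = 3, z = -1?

(∇×A)₁ = ∂A₃/∂y − ∂A₂/∂z = 15*z^2 + 3
(∇×A)₂ = ∂A₁/∂z − ∂A₃/∂x = -27*z - 6
(∇×A)₃ = ∂A₂/∂x − ∂A₁/∂y = 12*x - 2*y
∇×A = (15*z^2 + 3, -27*z - 6, 12*x - 2*y)
At (1, 3, -1): (18, 21, 6).

(18, 21, 6)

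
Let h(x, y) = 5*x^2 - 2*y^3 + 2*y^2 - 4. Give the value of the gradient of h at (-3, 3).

∂h/∂x = 10*x
∂h/∂y = -6*y^2 + 4*y
∇h = (10*x, -6*y^2 + 4*y)
At (-3, 3): (-30, -42).

(-30, -42)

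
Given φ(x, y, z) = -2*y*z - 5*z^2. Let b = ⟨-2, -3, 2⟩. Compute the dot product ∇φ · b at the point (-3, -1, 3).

∂φ/∂x = 0
∂φ/∂y = -2*z
∂φ/∂z = -2*y - 10*z
∇φ at (-3, -1, 3) = (0, -6, -28)
∇φ · b = (0)(-2) + (-6)(-3) + (-28)(2) = -38

-38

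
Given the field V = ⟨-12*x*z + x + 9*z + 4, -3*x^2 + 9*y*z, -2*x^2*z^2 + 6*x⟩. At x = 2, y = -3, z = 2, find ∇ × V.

(∇×V)₁ = ∂V₃/∂y − ∂V₂/∂z = -9*y
(∇×V)₂ = ∂V₁/∂z − ∂V₃/∂x = 4*x*z^2 - 12*x + 3
(∇×V)₃ = ∂V₂/∂x − ∂V₁/∂y = -6*x
∇×V = (-9*y, 4*x*z^2 - 12*x + 3, -6*x)
At (2, -3, 2): (27, 11, -12).

(27, 11, -12)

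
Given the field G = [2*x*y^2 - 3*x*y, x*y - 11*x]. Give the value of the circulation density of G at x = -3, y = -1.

-33

∂G₂/∂x = y - 11
∂G₁/∂y = 4*x*y - 3*x
Scalar curl = -4*x*y + 3*x + y - 11
At (-3, -1): -33.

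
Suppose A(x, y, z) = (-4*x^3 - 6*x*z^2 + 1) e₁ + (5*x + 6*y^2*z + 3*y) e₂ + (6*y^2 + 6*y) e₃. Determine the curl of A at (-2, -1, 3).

(∇×A)₁ = ∂A₃/∂y − ∂A₂/∂z = -6*y^2 + 12*y + 6
(∇×A)₂ = ∂A₁/∂z − ∂A₃/∂x = -12*x*z
(∇×A)₃ = ∂A₂/∂x − ∂A₁/∂y = 5
∇×A = (-6*y^2 + 12*y + 6, -12*x*z, 5)
At (-2, -1, 3): (-12, 72, 5).

(-12, 72, 5)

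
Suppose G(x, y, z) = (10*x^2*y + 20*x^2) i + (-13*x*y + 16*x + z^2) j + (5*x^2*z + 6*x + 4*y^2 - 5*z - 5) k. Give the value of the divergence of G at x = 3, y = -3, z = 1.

∂G₁/∂x = 20*x*y + 40*x
∂G₂/∂y = -13*x
∂G₃/∂z = 5*x^2 - 5
∇·G = 5*x^2 + 20*x*y + 27*x - 5
At (3, -3, 1): -59.

-59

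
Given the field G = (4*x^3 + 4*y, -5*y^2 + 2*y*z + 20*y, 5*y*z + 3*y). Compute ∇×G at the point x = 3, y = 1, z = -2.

(-9, 0, -4)

(∇×G)₁ = ∂G₃/∂y − ∂G₂/∂z = -2*y + 5*z + 3
(∇×G)₂ = ∂G₁/∂z − ∂G₃/∂x = 0
(∇×G)₃ = ∂G₂/∂x − ∂G₁/∂y = -4
∇×G = (-2*y + 5*z + 3, 0, -4)
At (3, 1, -2): (-9, 0, -4).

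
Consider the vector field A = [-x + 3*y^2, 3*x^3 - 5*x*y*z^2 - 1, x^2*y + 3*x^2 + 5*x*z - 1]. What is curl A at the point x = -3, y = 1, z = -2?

(69, 34, 55)

(∇×A)₁ = ∂A₃/∂y − ∂A₂/∂z = x^2 + 10*x*y*z
(∇×A)₂ = ∂A₁/∂z − ∂A₃/∂x = -2*x*y - 6*x - 5*z
(∇×A)₃ = ∂A₂/∂x − ∂A₁/∂y = 9*x^2 - 5*y*z^2 - 6*y
∇×A = (x^2 + 10*x*y*z, -2*x*y - 6*x - 5*z, 9*x^2 - 5*y*z^2 - 6*y)
At (-3, 1, -2): (69, 34, 55).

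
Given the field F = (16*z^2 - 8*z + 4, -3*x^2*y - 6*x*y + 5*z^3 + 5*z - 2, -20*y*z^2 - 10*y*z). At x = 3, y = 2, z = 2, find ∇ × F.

(-165, 56, -48)

(∇×F)₁ = ∂F₃/∂y − ∂F₂/∂z = -35*z^2 - 10*z - 5
(∇×F)₂ = ∂F₁/∂z − ∂F₃/∂x = 32*z - 8
(∇×F)₃ = ∂F₂/∂x − ∂F₁/∂y = -6*x*y - 6*y
∇×F = (-35*z^2 - 10*z - 5, 32*z - 8, -6*x*y - 6*y)
At (3, 2, 2): (-165, 56, -48).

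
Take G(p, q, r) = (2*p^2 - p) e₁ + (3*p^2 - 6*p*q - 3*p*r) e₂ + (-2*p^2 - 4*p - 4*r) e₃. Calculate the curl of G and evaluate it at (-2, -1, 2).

(-6, -4, -12)

(∇×G)₁ = ∂G₃/∂q − ∂G₂/∂r = 3*p
(∇×G)₂ = ∂G₁/∂r − ∂G₃/∂p = 4*p + 4
(∇×G)₃ = ∂G₂/∂p − ∂G₁/∂q = 6*p - 6*q - 3*r
∇×G = (3*p, 4*p + 4, 6*p - 6*q - 3*r)
At (-2, -1, 2): (-6, -4, -12).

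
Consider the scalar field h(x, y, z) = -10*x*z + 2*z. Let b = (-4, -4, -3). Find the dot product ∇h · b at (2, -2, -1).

∂h/∂x = -10*z
∂h/∂y = 0
∂h/∂z = -10*x + 2
∇h at (2, -2, -1) = (10, 0, -18)
∇h · b = (10)(-4) + (0)(-4) + (-18)(-3) = 14

14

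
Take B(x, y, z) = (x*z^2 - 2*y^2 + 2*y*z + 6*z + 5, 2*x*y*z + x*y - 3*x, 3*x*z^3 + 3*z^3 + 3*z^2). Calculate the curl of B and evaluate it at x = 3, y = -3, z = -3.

(∇×B)₁ = ∂B₃/∂y − ∂B₂/∂z = -2*x*y
(∇×B)₂ = ∂B₁/∂z − ∂B₃/∂x = 2*x*z + 2*y - 3*z^3 + 6
(∇×B)₃ = ∂B₂/∂x − ∂B₁/∂y = 2*y*z + 5*y - 2*z - 3
∇×B = (-2*x*y, 2*x*z + 2*y - 3*z^3 + 6, 2*y*z + 5*y - 2*z - 3)
At (3, -3, -3): (18, 63, 6).

(18, 63, 6)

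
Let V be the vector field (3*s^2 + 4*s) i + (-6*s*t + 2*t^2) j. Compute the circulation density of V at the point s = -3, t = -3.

18

∂V₂/∂s = -6*t
∂V₁/∂t = 0
Scalar curl = -6*t
At (-3, -3): 18.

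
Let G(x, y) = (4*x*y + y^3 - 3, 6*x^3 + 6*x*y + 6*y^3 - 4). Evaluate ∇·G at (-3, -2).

∂G₁/∂x = 4*y
∂G₂/∂y = 6*x + 18*y^2
∇·G = 6*x + 18*y^2 + 4*y
At (-3, -2): 46.

46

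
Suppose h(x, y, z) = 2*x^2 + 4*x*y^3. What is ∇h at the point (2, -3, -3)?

∂h/∂x = 4*x + 4*y^3
∂h/∂y = 12*x*y^2
∂h/∂z = 0
∇h = (4*x + 4*y^3, 12*x*y^2, 0)
At (2, -3, -3): (-100, 216, 0).

(-100, 216, 0)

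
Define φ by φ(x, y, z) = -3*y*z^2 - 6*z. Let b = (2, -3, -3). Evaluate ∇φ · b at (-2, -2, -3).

207

∂φ/∂x = 0
∂φ/∂y = -3*z^2
∂φ/∂z = -6*y*z - 6
∇φ at (-2, -2, -3) = (0, -27, -42)
∇φ · b = (0)(2) + (-27)(-3) + (-42)(-3) = 207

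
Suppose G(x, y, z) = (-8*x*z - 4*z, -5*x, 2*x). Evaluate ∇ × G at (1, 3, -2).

(0, -14, -5)

(∇×G)₁ = ∂G₃/∂y − ∂G₂/∂z = 0
(∇×G)₂ = ∂G₁/∂z − ∂G₃/∂x = -8*x - 6
(∇×G)₃ = ∂G₂/∂x − ∂G₁/∂y = -5
∇×G = (0, -8*x - 6, -5)
At (1, 3, -2): (0, -14, -5).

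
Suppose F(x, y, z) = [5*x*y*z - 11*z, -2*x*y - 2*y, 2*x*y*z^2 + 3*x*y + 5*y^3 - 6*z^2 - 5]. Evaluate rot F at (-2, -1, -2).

(-7, 10, -18)

(∇×F)₁ = ∂F₃/∂y − ∂F₂/∂z = 2*x*z^2 + 3*x + 15*y^2
(∇×F)₂ = ∂F₁/∂z − ∂F₃/∂x = 5*x*y - 2*y*z^2 - 3*y - 11
(∇×F)₃ = ∂F₂/∂x − ∂F₁/∂y = -5*x*z - 2*y
∇×F = (2*x*z^2 + 3*x + 15*y^2, 5*x*y - 2*y*z^2 - 3*y - 11, -5*x*z - 2*y)
At (-2, -1, -2): (-7, 10, -18).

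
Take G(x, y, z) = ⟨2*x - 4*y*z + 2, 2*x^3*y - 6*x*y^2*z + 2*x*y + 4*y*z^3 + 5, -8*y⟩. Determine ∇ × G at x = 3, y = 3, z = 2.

(∇×G)₁ = ∂G₃/∂y − ∂G₂/∂z = 6*x*y^2 - 12*y*z^2 - 8
(∇×G)₂ = ∂G₁/∂z − ∂G₃/∂x = -4*y
(∇×G)₃ = ∂G₂/∂x − ∂G₁/∂y = 6*x^2*y - 6*y^2*z + 2*y + 4*z
∇×G = (6*x*y^2 - 12*y*z^2 - 8, -4*y, 6*x^2*y - 6*y^2*z + 2*y + 4*z)
At (3, 3, 2): (10, -12, 68).

(10, -12, 68)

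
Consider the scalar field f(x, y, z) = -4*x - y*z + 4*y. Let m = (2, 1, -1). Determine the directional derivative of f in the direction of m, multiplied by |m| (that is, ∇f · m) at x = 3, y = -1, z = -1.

-4

∂f/∂x = -4
∂f/∂y = -z + 4
∂f/∂z = -y
∇f at (3, -1, -1) = (-4, 5, 1)
∇f · m = (-4)(2) + (5)(1) + (1)(-1) = -4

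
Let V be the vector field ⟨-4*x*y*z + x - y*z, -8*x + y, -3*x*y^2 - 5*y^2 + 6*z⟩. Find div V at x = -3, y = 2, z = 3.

-16

∂V₁/∂x = -4*y*z + 1
∂V₂/∂y = 1
∂V₃/∂z = 6
∇·V = -4*y*z + 8
At (-3, 2, 3): -16.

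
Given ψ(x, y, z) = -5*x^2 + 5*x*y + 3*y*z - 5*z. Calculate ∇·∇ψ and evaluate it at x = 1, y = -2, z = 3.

-10

∂²ψ/∂x² = -10
∂²ψ/∂y² = 0
∂²ψ/∂z² = 0
∇²ψ = -10
At (1, -2, 3): -10.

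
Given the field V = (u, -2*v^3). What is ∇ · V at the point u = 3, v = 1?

-5

∂V₁/∂u = 1
∂V₂/∂v = -6*v^2
∇·V = -6*v^2 + 1
At (3, 1): -5.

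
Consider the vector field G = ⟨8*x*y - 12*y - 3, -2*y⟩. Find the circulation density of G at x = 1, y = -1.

∂G₂/∂x = 0
∂G₁/∂y = 8*x - 12
Scalar curl = -8*x + 12
At (1, -1): 4.

4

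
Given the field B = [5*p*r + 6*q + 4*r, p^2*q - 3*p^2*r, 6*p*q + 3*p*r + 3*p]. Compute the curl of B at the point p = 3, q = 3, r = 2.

(∇×B)₁ = ∂B₃/∂q − ∂B₂/∂r = 3*p^2 + 6*p
(∇×B)₂ = ∂B₁/∂r − ∂B₃/∂p = 5*p - 6*q - 3*r + 1
(∇×B)₃ = ∂B₂/∂p − ∂B₁/∂q = 2*p*q - 6*p*r - 6
∇×B = (3*p^2 + 6*p, 5*p - 6*q - 3*r + 1, 2*p*q - 6*p*r - 6)
At (3, 3, 2): (45, -8, -24).

(45, -8, -24)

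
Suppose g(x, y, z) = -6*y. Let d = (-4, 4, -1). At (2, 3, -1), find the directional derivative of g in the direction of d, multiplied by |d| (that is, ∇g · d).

-24

∂g/∂x = 0
∂g/∂y = -6
∂g/∂z = 0
∇g at (2, 3, -1) = (0, -6, 0)
∇g · d = (0)(-4) + (-6)(4) + (0)(-1) = -24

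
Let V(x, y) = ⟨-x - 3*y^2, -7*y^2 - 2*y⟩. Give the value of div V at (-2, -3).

39

∂V₁/∂x = -1
∂V₂/∂y = -14*y - 2
∇·V = -14*y - 3
At (-2, -3): 39.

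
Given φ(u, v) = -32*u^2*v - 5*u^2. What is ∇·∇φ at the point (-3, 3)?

∂²φ/∂u² = -2*(32*v + 5)
∂²φ/∂v² = 0
∇²φ = -64*v - 10
At (-3, 3): -202.

-202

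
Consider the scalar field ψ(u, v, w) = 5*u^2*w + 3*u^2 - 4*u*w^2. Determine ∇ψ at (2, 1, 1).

∂ψ/∂u = 10*u*w + 6*u - 4*w^2
∂ψ/∂v = 0
∂ψ/∂w = 5*u^2 - 8*u*w
∇ψ = (10*u*w + 6*u - 4*w^2, 0, 5*u^2 - 8*u*w)
At (2, 1, 1): (28, 0, 4).

(28, 0, 4)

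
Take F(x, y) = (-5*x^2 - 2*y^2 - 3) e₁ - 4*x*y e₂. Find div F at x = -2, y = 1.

∂F₁/∂x = -10*x
∂F₂/∂y = -4*x
∇·F = -14*x
At (-2, 1): 28.

28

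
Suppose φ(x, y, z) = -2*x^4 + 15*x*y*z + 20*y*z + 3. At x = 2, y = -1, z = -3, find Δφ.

∂²φ/∂x² = -24*x^2
∂²φ/∂y² = 0
∂²φ/∂z² = 0
∇²φ = -24*x^2
At (2, -1, -3): -96.

-96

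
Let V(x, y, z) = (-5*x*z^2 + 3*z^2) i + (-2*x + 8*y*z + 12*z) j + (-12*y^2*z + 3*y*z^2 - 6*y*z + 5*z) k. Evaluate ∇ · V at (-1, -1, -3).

∂V₁/∂x = -5*z^2
∂V₂/∂y = 8*z
∂V₃/∂z = -12*y^2 + 6*y*z - 6*y + 5
∇·V = -12*y^2 + 6*y*z - 6*y - 5*z^2 + 8*z + 5
At (-1, -1, -3): -52.

-52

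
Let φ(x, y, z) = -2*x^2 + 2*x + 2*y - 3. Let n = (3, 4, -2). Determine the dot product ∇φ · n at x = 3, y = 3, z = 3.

-22

∂φ/∂x = -4*x + 2
∂φ/∂y = 2
∂φ/∂z = 0
∇φ at (3, 3, 3) = (-10, 2, 0)
∇φ · n = (-10)(3) + (2)(4) + (0)(-2) = -22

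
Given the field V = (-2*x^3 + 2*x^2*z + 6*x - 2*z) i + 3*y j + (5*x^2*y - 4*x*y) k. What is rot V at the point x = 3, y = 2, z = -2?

(∇×V)₁ = ∂V₃/∂y − ∂V₂/∂z = 5*x^2 - 4*x
(∇×V)₂ = ∂V₁/∂z − ∂V₃/∂x = 2*x^2 - 10*x*y + 4*y - 2
(∇×V)₃ = ∂V₂/∂x − ∂V₁/∂y = 0
∇×V = (5*x^2 - 4*x, 2*x^2 - 10*x*y + 4*y - 2, 0)
At (3, 2, -2): (33, -36, 0).

(33, -36, 0)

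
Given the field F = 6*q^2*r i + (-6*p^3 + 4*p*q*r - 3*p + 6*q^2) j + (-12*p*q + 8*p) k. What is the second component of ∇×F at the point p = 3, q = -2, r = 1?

-8

(∇×F)_2 = ∂F₁/∂r − ∂F₃/∂p
= 6*q^2 − (-12*q + 8)
= 6*q^2 + 12*q - 8
At (3, -2, 1): -8.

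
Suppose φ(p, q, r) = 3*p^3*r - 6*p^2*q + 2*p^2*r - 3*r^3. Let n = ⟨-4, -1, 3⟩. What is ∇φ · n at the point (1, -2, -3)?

∂φ/∂p = 9*p^2*r - 12*p*q + 4*p*r
∂φ/∂q = -6*p^2
∂φ/∂r = 3*p^3 + 2*p^2 - 9*r^2
∇φ at (1, -2, -3) = (-15, -6, -76)
∇φ · n = (-15)(-4) + (-6)(-1) + (-76)(3) = -162

-162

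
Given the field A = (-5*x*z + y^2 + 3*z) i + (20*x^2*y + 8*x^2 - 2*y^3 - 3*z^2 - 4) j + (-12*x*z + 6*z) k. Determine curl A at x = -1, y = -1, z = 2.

(∇×A)₁ = ∂A₃/∂y − ∂A₂/∂z = 6*z
(∇×A)₂ = ∂A₁/∂z − ∂A₃/∂x = -5*x + 12*z + 3
(∇×A)₃ = ∂A₂/∂x − ∂A₁/∂y = 40*x*y + 16*x - 2*y
∇×A = (6*z, -5*x + 12*z + 3, 40*x*y + 16*x - 2*y)
At (-1, -1, 2): (12, 32, 26).

(12, 32, 26)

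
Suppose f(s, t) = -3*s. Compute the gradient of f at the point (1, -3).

∂f/∂s = -3
∂f/∂t = 0
∇f = (-3, 0)
At (1, -3): (-3, 0).

(-3, 0)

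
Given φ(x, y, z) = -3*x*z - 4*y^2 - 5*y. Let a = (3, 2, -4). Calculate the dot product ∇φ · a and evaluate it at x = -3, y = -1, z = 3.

-57

∂φ/∂x = -3*z
∂φ/∂y = -8*y - 5
∂φ/∂z = -3*x
∇φ at (-3, -1, 3) = (-9, 3, 9)
∇φ · a = (-9)(3) + (3)(2) + (9)(-4) = -57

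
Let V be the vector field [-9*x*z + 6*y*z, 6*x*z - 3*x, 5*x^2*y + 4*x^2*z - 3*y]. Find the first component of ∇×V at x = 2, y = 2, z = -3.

5

(∇×V)_1 = ∂V₃/∂y − ∂V₂/∂z
= 5*x^2 - 3 − (6*x)
= 5*x^2 - 6*x - 3
At (2, 2, -3): 5.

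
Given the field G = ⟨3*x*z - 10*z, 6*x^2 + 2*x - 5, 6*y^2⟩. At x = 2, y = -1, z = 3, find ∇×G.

(∇×G)₁ = ∂G₃/∂y − ∂G₂/∂z = 12*y
(∇×G)₂ = ∂G₁/∂z − ∂G₃/∂x = 3*x - 10
(∇×G)₃ = ∂G₂/∂x − ∂G₁/∂y = 12*x + 2
∇×G = (12*y, 3*x - 10, 12*x + 2)
At (2, -1, 3): (-12, -4, 26).

(-12, -4, 26)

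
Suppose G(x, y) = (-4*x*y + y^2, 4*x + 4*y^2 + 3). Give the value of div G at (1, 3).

12

∂G₁/∂x = -4*y
∂G₂/∂y = 8*y
∇·G = 4*y
At (1, 3): 12.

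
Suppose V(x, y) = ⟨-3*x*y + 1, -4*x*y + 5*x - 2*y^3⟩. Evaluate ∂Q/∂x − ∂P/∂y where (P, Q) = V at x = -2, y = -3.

11

∂V₂/∂x = -4*y + 5
∂V₁/∂y = -3*x
Scalar curl = 3*x - 4*y + 5
At (-2, -3): 11.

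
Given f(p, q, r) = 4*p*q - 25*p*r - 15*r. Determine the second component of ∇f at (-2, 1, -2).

(∇f)_2 = ∂f/∂q = 4*p
At (-2, 1, -2): -8.

-8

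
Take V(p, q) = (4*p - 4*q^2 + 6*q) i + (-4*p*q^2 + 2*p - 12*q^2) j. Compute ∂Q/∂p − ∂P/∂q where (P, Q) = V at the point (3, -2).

-36

∂V₂/∂p = -4*q^2 + 2
∂V₁/∂q = -8*q + 6
Scalar curl = -4*q^2 + 8*q - 4
At (3, -2): -36.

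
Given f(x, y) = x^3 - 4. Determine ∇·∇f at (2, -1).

12

∂²f/∂x² = 6*x
∂²f/∂y² = 0
∇²f = 6*x
At (2, -1): 12.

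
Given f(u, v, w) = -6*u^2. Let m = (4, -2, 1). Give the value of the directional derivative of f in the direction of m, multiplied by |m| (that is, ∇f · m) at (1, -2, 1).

-48

∂f/∂u = -12*u
∂f/∂v = 0
∂f/∂w = 0
∇f at (1, -2, 1) = (-12, 0, 0)
∇f · m = (-12)(4) + (0)(-2) + (0)(1) = -48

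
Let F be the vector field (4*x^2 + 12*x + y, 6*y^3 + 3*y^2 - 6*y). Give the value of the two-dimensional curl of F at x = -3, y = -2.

∂F₂/∂x = 0
∂F₁/∂y = 1
Scalar curl = -1
At (-3, -2): -1.

-1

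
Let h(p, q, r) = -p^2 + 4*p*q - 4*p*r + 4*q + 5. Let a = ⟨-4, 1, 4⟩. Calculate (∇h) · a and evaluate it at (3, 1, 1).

∂h/∂p = -2*p + 4*q - 4*r
∂h/∂q = 4*p + 4
∂h/∂r = -4*p
∇h at (3, 1, 1) = (-6, 16, -12)
∇h · a = (-6)(-4) + (16)(1) + (-12)(4) = -8

-8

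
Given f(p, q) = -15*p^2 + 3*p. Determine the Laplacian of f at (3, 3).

∂²f/∂p² = -30
∂²f/∂q² = 0
∇²f = -30
At (3, 3): -30.

-30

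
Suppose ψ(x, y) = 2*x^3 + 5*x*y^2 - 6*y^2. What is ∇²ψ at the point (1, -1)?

∂²ψ/∂x² = 12*x
∂²ψ/∂y² = 2*(5*x - 6)
∇²ψ = 22*x - 12
At (1, -1): 10.

10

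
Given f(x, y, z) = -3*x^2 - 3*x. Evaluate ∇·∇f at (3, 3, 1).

-6

∂²f/∂x² = -6
∂²f/∂y² = 0
∂²f/∂z² = 0
∇²f = -6
At (3, 3, 1): -6.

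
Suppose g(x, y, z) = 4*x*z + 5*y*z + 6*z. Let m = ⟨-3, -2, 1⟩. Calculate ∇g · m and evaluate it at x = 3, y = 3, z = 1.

11

∂g/∂x = 4*z
∂g/∂y = 5*z
∂g/∂z = 4*x + 5*y + 6
∇g at (3, 3, 1) = (4, 5, 33)
∇g · m = (4)(-3) + (5)(-2) + (33)(1) = 11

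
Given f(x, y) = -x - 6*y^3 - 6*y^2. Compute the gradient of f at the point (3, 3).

(-1, -198)

∂f/∂x = -1
∂f/∂y = -18*y^2 - 12*y
∇f = (-1, -18*y^2 - 12*y)
At (3, 3): (-1, -198).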